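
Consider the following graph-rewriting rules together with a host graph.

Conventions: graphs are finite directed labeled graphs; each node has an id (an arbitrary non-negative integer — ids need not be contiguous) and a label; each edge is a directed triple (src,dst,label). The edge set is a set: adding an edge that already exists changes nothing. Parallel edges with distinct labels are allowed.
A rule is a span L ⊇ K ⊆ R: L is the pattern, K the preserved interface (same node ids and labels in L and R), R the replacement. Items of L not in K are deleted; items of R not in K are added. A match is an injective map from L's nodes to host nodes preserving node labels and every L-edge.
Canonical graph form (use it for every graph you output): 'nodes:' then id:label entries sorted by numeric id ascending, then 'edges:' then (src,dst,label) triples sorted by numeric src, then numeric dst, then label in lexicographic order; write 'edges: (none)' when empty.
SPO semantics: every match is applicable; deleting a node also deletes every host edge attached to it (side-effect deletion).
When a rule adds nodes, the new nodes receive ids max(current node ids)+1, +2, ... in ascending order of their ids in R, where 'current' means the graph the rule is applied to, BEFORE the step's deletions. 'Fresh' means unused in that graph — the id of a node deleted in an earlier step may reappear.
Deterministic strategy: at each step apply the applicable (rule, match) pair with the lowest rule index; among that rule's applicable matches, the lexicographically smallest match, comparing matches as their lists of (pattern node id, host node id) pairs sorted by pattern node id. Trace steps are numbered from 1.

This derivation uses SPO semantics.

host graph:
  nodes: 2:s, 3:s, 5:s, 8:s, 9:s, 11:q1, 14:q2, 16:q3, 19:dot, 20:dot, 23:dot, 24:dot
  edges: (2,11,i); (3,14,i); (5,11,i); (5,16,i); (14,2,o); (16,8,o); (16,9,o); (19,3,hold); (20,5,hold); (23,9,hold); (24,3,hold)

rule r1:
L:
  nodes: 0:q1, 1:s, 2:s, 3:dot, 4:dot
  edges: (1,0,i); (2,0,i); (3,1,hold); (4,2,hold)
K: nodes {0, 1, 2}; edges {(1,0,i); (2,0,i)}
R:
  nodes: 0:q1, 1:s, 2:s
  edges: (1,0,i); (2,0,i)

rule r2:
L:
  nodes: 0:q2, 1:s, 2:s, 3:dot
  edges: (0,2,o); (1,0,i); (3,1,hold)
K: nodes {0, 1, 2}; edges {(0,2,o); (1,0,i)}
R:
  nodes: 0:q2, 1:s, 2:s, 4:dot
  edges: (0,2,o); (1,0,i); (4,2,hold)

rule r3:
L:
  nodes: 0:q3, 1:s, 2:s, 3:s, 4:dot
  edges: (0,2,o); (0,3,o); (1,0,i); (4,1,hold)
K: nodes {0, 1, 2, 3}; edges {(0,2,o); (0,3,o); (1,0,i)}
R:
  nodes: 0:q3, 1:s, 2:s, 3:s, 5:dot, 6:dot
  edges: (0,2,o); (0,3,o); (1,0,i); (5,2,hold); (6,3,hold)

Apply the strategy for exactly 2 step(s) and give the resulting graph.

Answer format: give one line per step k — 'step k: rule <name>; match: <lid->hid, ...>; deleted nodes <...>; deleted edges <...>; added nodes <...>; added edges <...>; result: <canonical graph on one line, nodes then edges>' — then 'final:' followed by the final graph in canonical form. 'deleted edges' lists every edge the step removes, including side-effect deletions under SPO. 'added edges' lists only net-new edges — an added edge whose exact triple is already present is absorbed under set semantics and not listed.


step 1: rule r2; match: 0->14, 1->3, 2->2, 3->19; deleted nodes 19; deleted edges (19,3,hold); added nodes 25; added edges (25,2,hold); result: nodes: 2:s, 3:s, 5:s, 8:s, 9:s, 11:q1, 14:q2, 16:q3, 20:dot, 23:dot, 24:dot, 25:dot edges: (2,11,i); (3,14,i); (5,11,i); (5,16,i); (14,2,o); (16,8,o); (16,9,o); (20,5,hold); (23,9,hold); (24,3,hold); (25,2,hold)
step 2: rule r1; match: 0->11, 1->2, 2->5, 3->25, 4->20; deleted nodes 20, 25; deleted edges (20,5,hold); (25,2,hold); added nodes (none); added edges (none); result: nodes: 2:s, 3:s, 5:s, 8:s, 9:s, 11:q1, 14:q2, 16:q3, 23:dot, 24:dot edges: (2,11,i); (3,14,i); (5,11,i); (5,16,i); (14,2,o); (16,8,o); (16,9,o); (23,9,hold); (24,3,hold)
final:
nodes: 2:s, 3:s, 5:s, 8:s, 9:s, 11:q1, 14:q2, 16:q3, 23:dot, 24:dot
edges: (2,11,i); (3,14,i); (5,11,i); (5,16,i); (14,2,o); (16,8,o); (16,9,o); (23,9,hold); (24,3,hold)


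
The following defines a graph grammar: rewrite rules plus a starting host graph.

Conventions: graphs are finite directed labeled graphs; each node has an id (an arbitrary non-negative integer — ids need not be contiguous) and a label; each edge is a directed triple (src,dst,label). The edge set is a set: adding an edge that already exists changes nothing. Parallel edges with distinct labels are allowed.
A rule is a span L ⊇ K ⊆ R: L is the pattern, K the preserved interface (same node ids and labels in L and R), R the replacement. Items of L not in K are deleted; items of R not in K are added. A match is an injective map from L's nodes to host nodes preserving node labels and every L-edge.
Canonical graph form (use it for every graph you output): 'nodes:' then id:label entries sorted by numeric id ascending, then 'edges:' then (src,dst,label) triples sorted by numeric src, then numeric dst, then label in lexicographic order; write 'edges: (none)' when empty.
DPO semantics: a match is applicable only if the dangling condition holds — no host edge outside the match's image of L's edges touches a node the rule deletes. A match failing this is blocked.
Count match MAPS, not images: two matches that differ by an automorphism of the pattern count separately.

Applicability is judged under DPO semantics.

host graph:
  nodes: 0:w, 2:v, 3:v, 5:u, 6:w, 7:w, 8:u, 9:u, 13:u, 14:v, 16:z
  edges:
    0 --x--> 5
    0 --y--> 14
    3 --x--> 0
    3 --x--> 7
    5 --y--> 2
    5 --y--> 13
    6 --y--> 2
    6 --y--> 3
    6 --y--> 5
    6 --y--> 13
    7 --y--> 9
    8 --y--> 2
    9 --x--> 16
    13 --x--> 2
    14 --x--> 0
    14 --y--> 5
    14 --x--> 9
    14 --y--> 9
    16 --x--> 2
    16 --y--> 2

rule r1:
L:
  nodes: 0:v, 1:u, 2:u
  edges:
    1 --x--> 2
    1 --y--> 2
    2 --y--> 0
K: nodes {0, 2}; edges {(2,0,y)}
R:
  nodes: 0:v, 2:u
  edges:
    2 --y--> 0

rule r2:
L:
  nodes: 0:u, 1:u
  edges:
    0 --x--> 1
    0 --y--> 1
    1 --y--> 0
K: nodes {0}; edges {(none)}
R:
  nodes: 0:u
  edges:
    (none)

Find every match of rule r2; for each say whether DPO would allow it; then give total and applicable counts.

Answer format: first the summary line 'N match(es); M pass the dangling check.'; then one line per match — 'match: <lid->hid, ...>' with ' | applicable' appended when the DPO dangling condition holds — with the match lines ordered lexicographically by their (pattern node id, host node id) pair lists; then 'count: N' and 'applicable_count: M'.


0 match(es); 0 pass the dangling check.
count: 0
applicable_count: 0


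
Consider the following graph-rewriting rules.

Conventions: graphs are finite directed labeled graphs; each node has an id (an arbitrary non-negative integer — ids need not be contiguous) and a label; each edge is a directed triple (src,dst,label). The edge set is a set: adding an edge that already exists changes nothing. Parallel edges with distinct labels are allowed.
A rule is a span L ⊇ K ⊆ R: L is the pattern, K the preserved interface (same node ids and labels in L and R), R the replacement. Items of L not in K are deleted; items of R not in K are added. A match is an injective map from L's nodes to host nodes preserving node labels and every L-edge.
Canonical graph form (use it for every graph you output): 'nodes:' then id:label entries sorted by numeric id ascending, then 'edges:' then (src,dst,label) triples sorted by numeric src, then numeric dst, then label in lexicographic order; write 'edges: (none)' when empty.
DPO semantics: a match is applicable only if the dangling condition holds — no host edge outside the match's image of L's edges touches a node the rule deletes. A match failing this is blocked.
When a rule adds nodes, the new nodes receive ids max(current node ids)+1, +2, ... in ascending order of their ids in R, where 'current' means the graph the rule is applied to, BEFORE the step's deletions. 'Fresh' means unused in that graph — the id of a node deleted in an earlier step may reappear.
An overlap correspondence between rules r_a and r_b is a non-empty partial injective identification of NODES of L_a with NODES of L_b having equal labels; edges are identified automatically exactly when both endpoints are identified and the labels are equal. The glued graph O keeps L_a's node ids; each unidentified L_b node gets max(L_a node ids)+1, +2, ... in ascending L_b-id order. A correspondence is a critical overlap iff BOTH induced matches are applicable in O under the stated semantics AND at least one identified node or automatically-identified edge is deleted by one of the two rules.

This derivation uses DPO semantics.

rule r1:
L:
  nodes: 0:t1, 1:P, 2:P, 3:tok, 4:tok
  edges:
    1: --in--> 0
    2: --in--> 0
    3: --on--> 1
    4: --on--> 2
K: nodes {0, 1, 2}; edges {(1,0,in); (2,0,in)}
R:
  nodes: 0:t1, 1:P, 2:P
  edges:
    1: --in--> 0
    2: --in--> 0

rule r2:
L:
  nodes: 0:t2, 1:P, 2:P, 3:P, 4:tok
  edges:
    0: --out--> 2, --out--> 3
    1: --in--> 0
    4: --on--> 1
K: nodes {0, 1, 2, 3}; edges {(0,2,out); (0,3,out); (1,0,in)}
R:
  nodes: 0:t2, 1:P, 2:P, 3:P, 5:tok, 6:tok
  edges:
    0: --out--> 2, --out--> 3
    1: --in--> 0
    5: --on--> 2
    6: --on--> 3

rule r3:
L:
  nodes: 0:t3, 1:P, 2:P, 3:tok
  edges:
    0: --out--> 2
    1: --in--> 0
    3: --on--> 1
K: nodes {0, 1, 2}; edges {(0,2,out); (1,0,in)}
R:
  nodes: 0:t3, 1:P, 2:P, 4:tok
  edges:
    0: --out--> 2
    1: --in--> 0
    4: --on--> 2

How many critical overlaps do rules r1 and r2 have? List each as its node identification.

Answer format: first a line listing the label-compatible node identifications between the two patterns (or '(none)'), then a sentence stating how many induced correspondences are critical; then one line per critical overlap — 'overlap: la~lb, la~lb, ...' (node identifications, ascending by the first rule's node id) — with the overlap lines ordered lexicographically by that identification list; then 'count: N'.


label-compatible node identifications between L(r1) and L(r2): 1~1, 1~2, 1~3, 2~1, 2~2, 2~3, 3~4, 4~4
6 of the induced correspondences are critical overlaps of r1 and r2.
overlap: 1~1, 2~2, 3~4
overlap: 1~1, 2~3, 3~4
overlap: 1~1, 3~4
overlap: 1~2, 2~1, 4~4
overlap: 1~3, 2~1, 4~4
overlap: 2~1, 4~4
count: 6


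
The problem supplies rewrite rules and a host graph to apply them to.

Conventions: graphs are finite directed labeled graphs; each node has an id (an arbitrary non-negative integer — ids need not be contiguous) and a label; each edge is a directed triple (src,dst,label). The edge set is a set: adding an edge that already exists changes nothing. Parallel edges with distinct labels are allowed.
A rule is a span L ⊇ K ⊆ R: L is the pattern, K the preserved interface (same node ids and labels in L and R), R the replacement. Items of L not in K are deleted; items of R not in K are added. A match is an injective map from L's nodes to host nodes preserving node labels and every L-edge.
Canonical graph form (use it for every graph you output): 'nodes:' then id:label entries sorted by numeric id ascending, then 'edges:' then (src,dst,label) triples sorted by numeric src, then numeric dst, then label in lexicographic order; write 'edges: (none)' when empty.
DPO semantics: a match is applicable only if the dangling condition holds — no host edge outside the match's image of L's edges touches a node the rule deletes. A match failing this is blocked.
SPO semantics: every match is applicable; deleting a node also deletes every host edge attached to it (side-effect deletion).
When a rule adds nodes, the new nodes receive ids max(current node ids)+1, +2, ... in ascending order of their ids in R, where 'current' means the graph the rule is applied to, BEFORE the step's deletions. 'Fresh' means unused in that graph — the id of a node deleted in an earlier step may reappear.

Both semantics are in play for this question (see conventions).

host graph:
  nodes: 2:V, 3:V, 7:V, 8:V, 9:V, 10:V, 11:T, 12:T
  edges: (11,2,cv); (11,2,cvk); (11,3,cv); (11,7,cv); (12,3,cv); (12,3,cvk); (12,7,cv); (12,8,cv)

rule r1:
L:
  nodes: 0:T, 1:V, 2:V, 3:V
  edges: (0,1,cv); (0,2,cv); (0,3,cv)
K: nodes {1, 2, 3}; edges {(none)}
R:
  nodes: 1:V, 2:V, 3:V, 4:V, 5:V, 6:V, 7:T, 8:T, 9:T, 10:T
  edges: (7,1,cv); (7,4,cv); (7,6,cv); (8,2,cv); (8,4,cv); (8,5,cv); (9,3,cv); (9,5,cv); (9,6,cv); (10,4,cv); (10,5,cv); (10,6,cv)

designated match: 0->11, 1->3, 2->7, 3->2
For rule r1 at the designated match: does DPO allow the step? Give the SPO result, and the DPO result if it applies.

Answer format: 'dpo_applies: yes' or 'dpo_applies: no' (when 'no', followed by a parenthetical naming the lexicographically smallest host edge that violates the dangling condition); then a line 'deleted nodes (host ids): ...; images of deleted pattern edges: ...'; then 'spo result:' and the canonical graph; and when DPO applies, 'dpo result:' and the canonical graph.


dpo_applies: no
(the rule deletes node 11, which keeps host edge (11,2,cvk) outside the match image — the dangling condition fails, DPO blocks; SPO proceeds and side-deletes such edges)
deleted nodes (host ids): 11; images of deleted pattern edges: (11,2,cv); (11,3,cv); (11,7,cv)
spo result:
nodes: 2:V, 3:V, 7:V, 8:V, 9:V, 10:V, 12:T, 13:V, 14:V, 15:V, 16:T, 17:T, 18:T, 19:T
edges: (12,3,cv); (12,3,cvk); (12,7,cv); (12,8,cv); (16,3,cv); (16,13,cv); (16,15,cv); (17,7,cv); (17,13,cv); (17,14,cv); (18,2,cv); (18,14,cv); (18,15,cv); (19,13,cv); (19,14,cv); (19,15,cv)


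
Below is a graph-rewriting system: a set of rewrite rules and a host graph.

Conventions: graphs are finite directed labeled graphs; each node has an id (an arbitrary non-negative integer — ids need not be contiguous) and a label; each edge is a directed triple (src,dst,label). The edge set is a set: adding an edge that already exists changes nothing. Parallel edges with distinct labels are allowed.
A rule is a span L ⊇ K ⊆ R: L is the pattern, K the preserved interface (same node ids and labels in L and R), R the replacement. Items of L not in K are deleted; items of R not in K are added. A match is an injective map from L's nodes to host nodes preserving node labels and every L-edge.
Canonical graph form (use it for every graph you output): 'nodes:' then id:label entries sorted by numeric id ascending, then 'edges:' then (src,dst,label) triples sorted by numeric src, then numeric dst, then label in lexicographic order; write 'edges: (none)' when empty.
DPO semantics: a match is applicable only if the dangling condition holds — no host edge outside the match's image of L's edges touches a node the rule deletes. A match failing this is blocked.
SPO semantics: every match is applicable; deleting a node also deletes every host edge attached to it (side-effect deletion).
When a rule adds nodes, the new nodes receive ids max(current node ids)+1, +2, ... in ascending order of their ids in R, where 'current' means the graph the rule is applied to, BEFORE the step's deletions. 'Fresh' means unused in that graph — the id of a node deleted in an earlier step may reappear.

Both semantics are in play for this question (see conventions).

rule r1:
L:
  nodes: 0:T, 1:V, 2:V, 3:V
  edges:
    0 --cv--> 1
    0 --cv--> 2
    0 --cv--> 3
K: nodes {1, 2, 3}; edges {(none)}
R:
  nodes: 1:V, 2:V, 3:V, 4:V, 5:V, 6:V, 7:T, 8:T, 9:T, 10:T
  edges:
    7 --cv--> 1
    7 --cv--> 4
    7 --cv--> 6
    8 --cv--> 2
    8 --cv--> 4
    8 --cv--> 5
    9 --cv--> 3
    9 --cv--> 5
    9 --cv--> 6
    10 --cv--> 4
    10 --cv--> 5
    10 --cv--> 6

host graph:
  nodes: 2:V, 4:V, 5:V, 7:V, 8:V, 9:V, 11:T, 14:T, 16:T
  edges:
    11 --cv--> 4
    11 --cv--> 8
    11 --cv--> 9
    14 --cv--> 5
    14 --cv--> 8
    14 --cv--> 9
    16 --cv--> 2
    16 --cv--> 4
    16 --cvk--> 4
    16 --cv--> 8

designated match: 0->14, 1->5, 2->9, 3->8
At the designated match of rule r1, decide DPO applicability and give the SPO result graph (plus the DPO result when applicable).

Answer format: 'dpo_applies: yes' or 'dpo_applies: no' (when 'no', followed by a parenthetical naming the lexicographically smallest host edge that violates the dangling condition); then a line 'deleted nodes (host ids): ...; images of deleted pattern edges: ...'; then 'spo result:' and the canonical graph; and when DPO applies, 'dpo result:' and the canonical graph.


dpo_applies: yes
deleted nodes (host ids): 14; images of deleted pattern edges: (14,5,cv); (14,8,cv); (14,9,cv)
spo result:
nodes: 2:V, 4:V, 5:V, 7:V, 8:V, 9:V, 11:T, 16:T, 17:V, 18:V, 19:V, 20:T, 21:T, 22:T, 23:T
edges: (11,4,cv); (11,8,cv); (11,9,cv); (16,2,cv); (16,4,cv); (16,4,cvk); (16,8,cv); (20,5,cv); (20,17,cv); (20,19,cv); (21,9,cv); (21,17,cv); (21,18,cv); (22,8,cv); (22,18,cv); (22,19,cv); (23,17,cv); (23,18,cv); (23,19,cv)
dpo result:
nodes: 2:V, 4:V, 5:V, 7:V, 8:V, 9:V, 11:T, 16:T, 17:V, 18:V, 19:V, 20:T, 21:T, 22:T, 23:T
edges: (11,4,cv); (11,8,cv); (11,9,cv); (16,2,cv); (16,4,cv); (16,4,cvk); (16,8,cv); (20,5,cv); (20,17,cv); (20,19,cv); (21,9,cv); (21,17,cv); (21,18,cv); (22,8,cv); (22,18,cv); (22,19,cv); (23,17,cv); (23,18,cv); (23,19,cv)


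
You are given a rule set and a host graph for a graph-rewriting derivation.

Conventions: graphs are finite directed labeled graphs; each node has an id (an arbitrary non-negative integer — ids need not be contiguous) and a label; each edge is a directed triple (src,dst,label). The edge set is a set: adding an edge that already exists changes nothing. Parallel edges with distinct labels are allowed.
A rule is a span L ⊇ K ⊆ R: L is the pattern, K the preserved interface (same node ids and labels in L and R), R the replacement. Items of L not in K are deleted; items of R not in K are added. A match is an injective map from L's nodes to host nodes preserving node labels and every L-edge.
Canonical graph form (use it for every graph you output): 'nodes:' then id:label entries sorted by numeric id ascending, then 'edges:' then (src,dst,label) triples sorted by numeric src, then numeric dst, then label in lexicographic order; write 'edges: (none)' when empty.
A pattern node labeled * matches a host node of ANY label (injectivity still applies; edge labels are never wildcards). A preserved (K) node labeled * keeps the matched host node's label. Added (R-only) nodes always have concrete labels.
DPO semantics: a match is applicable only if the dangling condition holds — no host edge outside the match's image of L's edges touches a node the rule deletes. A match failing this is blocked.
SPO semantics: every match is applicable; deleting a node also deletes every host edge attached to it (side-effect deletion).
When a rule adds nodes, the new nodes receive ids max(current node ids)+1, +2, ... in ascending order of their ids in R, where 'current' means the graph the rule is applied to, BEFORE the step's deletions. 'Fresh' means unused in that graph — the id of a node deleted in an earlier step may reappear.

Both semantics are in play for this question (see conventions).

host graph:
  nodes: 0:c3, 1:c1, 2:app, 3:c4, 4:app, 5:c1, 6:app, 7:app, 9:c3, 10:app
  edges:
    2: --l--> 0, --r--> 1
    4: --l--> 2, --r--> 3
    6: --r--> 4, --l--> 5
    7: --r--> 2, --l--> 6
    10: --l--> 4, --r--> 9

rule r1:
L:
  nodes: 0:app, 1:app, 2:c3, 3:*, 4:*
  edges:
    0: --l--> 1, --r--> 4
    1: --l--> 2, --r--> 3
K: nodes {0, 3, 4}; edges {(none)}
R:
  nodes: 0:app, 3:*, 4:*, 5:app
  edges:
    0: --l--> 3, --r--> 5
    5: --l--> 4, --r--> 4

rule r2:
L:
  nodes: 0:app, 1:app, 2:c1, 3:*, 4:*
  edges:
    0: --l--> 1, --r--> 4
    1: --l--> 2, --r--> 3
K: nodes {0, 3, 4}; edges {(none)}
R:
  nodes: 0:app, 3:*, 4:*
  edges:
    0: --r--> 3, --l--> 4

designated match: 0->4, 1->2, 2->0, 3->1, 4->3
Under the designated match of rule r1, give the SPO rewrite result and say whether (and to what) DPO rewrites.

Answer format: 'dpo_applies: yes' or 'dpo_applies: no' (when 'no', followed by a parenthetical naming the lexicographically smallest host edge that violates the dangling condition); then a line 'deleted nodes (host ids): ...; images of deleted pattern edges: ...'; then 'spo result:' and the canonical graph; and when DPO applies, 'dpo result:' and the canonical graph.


dpo_applies: no
(the rule deletes node 2, which keeps host edge (7,2,r) outside the match image — the dangling condition fails, DPO blocks; SPO proceeds and side-deletes such edges)
deleted nodes (host ids): 0, 2; images of deleted pattern edges: (2,0,l); (2,1,r); (4,2,l); (4,3,r)
spo result:
nodes: 1:c1, 3:c4, 4:app, 5:c1, 6:app, 7:app, 9:c3, 10:app, 11:app
edges: (4,1,l); (4,11,r); (6,4,r); (6,5,l); (7,6,l); (10,4,l); (10,9,r); (11,3,l); (11,3,r)


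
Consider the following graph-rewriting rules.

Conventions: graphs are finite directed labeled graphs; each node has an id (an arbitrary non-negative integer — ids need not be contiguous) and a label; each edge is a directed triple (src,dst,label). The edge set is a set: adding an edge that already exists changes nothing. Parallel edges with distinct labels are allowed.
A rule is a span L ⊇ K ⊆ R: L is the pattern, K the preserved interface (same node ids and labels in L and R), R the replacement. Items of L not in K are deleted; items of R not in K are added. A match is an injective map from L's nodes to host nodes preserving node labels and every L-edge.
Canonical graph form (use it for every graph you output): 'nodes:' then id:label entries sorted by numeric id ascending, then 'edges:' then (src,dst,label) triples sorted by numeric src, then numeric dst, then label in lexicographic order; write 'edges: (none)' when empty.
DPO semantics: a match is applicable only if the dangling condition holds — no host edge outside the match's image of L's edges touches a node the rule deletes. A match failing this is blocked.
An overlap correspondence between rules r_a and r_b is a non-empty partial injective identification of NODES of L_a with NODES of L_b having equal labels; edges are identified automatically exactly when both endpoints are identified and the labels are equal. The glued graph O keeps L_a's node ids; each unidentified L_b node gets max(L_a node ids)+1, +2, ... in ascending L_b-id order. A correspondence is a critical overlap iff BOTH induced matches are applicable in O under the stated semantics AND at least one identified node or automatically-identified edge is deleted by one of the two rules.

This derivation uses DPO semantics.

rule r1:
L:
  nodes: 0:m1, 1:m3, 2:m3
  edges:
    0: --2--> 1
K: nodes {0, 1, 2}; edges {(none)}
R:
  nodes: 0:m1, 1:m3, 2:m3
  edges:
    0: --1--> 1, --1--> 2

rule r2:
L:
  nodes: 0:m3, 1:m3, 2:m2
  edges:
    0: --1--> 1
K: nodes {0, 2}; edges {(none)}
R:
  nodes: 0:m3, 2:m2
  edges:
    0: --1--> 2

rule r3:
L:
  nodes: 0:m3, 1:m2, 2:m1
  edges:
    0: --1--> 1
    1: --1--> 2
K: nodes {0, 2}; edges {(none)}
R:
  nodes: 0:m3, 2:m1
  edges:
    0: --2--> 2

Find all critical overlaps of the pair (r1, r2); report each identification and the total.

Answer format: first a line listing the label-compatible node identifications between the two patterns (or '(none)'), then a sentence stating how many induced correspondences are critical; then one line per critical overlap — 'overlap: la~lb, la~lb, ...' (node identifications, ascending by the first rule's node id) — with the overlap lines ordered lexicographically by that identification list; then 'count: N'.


label-compatible node identifications between L(r1) and L(r2): 1~0, 1~1, 2~0, 2~1
2 of the induced correspondences are critical overlaps of r1 and r2.
overlap: 1~0, 2~1
overlap: 2~1
count: 2


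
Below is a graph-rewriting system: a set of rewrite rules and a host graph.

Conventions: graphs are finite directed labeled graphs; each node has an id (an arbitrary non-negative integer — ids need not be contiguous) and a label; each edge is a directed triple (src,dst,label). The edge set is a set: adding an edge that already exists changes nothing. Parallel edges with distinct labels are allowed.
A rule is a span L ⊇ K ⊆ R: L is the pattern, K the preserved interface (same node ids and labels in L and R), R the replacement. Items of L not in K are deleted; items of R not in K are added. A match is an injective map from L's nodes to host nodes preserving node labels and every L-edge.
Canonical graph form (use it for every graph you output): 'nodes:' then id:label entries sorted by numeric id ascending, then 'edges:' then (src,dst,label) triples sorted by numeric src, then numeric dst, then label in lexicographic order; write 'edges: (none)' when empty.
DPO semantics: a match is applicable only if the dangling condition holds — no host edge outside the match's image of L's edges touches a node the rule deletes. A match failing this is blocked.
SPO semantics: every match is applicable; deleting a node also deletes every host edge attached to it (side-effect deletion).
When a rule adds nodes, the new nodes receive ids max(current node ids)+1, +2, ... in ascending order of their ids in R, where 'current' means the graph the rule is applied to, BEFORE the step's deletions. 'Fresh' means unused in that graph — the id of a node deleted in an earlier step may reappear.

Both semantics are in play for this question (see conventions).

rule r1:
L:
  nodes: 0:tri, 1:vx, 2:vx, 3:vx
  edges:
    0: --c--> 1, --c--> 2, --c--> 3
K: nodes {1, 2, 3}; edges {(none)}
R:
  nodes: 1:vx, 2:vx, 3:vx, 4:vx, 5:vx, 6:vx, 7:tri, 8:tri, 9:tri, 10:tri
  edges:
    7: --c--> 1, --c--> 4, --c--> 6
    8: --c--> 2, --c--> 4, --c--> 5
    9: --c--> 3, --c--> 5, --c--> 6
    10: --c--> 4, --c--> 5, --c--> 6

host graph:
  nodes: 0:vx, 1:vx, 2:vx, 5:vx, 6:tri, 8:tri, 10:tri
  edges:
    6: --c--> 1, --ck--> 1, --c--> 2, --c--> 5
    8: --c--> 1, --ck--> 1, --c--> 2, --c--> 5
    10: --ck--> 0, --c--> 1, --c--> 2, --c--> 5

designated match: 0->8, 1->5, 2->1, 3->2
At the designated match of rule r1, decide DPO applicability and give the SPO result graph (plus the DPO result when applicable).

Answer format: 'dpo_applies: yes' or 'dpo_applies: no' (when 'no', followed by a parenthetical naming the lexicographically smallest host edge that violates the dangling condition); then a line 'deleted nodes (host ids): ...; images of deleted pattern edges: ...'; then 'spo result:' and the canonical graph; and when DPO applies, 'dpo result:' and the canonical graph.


dpo_applies: no
(the rule deletes node 8, which keeps host edge (8,1,ck) outside the match image — the dangling condition fails, DPO blocks; SPO proceeds and side-deletes such edges)
deleted nodes (host ids): 8; images of deleted pattern edges: (8,1,c); (8,2,c); (8,5,c)
spo result:
nodes: 0:vx, 1:vx, 2:vx, 5:vx, 6:tri, 10:tri, 11:vx, 12:vx, 13:vx, 14:tri, 15:tri, 16:tri, 17:tri
edges: (6,1,c); (6,1,ck); (6,2,c); (6,5,c); (10,0,ck); (10,1,c); (10,2,c); (10,5,c); (14,5,c); (14,11,c); (14,13,c); (15,1,c); (15,11,c); (15,12,c); (16,2,c); (16,12,c); (16,13,c); (17,11,c); (17,12,c); (17,13,c)


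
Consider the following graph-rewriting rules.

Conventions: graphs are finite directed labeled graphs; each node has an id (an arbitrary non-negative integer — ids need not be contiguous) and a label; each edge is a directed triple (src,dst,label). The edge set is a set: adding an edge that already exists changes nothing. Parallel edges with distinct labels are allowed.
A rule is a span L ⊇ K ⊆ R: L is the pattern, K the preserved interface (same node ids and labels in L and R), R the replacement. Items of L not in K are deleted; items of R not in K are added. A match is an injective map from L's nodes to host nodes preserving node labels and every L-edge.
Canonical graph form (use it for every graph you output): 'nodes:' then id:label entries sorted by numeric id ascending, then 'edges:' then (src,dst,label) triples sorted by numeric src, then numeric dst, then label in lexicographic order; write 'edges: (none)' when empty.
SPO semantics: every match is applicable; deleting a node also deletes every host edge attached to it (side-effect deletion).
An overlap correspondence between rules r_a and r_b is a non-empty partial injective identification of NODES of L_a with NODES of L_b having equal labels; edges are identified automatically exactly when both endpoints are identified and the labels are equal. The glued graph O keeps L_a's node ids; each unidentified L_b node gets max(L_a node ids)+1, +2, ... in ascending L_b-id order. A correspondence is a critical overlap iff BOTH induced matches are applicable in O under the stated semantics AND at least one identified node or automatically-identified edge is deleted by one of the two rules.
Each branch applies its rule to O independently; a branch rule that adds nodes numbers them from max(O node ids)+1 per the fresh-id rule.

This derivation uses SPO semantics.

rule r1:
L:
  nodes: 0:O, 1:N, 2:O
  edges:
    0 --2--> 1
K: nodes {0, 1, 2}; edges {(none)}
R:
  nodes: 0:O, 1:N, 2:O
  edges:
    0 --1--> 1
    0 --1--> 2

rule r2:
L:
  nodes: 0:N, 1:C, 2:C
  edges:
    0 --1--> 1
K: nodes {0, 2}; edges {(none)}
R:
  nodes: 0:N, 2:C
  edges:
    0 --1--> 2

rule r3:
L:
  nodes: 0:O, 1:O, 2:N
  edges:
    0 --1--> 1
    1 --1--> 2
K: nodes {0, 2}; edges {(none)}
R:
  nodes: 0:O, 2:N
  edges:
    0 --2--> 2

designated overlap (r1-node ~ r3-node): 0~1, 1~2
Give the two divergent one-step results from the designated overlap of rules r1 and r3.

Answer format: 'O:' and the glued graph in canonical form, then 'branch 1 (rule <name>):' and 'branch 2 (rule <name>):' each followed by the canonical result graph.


O:
nodes: 0:O, 1:N, 2:O, 3:O
edges: (0,1,1); (0,1,2); (3,0,1)
branch 1 (rule r1):
nodes: 0:O, 1:N, 2:O, 3:O
edges: (0,1,1); (0,2,1); (3,0,1)
branch 2 (rule r3):
nodes: 1:N, 2:O, 3:O
edges: (3,1,2)


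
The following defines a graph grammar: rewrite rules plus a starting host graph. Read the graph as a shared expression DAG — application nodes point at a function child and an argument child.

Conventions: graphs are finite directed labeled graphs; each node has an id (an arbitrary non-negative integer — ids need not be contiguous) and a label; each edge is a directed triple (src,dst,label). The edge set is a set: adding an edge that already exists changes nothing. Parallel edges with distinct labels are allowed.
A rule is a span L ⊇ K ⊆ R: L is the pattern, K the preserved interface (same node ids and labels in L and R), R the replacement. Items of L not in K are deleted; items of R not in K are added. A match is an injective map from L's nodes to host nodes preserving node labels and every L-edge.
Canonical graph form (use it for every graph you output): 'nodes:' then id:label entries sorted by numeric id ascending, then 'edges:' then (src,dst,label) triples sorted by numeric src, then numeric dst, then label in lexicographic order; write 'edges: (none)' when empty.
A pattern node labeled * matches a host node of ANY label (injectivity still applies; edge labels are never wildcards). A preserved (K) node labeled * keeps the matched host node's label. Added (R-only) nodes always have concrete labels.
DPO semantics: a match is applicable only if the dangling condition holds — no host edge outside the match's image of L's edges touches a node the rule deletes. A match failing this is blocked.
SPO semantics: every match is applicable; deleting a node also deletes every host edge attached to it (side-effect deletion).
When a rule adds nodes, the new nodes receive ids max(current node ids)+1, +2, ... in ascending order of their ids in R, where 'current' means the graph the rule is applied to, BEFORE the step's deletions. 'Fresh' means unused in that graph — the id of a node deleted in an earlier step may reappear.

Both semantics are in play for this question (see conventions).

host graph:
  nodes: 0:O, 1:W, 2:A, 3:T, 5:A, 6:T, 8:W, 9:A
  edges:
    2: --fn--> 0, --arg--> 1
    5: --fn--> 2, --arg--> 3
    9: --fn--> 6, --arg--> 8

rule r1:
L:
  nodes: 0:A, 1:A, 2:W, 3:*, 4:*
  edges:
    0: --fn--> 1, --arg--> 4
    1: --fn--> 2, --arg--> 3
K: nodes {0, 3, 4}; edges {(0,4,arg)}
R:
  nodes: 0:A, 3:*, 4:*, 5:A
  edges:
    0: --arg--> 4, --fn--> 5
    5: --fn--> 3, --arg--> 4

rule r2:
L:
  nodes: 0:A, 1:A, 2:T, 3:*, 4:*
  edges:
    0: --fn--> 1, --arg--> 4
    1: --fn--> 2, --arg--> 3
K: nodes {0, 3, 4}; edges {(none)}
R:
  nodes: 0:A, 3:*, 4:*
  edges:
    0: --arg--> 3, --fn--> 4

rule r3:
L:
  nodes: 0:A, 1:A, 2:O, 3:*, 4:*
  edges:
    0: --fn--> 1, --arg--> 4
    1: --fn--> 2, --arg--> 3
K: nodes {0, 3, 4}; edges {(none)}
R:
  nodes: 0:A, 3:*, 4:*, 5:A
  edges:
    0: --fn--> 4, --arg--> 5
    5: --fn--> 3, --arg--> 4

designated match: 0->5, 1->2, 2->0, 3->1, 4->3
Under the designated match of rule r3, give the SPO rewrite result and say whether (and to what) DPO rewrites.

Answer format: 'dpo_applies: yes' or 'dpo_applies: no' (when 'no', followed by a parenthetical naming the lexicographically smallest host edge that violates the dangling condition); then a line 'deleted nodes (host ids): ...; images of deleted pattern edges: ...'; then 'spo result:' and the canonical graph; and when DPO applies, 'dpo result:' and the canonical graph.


dpo_applies: yes
deleted nodes (host ids): 0, 2; images of deleted pattern edges: (2,0,fn); (2,1,arg); (5,2,fn); (5,3,arg)
spo result:
nodes: 1:W, 3:T, 5:A, 6:T, 8:W, 9:A, 10:A
edges: (5,3,fn); (5,10,arg); (9,6,fn); (9,8,arg); (10,1,fn); (10,3,arg)
dpo result:
nodes: 1:W, 3:T, 5:A, 6:T, 8:W, 9:A, 10:A
edges: (5,3,fn); (5,10,arg); (9,6,fn); (9,8,arg); (10,1,fn); (10,3,arg)


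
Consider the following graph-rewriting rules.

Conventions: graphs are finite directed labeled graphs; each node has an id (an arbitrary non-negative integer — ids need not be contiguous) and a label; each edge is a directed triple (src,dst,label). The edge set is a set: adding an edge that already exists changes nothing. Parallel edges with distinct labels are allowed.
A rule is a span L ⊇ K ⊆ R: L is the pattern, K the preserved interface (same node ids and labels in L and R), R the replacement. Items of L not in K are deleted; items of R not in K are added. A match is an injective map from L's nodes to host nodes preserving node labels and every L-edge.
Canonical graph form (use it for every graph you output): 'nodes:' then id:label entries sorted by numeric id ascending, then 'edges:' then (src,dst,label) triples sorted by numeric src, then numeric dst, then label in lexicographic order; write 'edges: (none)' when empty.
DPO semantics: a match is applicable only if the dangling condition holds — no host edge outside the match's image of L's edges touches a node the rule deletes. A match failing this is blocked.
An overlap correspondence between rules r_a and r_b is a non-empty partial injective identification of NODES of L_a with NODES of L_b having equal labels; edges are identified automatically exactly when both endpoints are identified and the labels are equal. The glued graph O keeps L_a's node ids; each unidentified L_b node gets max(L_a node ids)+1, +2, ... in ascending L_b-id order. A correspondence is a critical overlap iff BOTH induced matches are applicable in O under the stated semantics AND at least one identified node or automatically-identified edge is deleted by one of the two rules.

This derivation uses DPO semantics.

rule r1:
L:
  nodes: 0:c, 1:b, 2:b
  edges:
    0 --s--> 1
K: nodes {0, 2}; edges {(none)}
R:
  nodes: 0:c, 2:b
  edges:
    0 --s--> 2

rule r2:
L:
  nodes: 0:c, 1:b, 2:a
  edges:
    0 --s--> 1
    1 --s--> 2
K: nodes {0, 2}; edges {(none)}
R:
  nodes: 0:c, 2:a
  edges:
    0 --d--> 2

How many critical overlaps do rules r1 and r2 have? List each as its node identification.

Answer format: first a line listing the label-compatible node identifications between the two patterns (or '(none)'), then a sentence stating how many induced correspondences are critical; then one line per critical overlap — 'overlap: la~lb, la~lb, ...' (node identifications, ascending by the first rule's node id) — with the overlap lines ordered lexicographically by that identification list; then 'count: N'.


label-compatible node identifications between L(r1) and L(r2): 0~0, 1~1, 2~1
2 of the induced correspondences are critical overlaps of r1 and r2.
overlap: 0~0, 2~1
overlap: 2~1
count: 2


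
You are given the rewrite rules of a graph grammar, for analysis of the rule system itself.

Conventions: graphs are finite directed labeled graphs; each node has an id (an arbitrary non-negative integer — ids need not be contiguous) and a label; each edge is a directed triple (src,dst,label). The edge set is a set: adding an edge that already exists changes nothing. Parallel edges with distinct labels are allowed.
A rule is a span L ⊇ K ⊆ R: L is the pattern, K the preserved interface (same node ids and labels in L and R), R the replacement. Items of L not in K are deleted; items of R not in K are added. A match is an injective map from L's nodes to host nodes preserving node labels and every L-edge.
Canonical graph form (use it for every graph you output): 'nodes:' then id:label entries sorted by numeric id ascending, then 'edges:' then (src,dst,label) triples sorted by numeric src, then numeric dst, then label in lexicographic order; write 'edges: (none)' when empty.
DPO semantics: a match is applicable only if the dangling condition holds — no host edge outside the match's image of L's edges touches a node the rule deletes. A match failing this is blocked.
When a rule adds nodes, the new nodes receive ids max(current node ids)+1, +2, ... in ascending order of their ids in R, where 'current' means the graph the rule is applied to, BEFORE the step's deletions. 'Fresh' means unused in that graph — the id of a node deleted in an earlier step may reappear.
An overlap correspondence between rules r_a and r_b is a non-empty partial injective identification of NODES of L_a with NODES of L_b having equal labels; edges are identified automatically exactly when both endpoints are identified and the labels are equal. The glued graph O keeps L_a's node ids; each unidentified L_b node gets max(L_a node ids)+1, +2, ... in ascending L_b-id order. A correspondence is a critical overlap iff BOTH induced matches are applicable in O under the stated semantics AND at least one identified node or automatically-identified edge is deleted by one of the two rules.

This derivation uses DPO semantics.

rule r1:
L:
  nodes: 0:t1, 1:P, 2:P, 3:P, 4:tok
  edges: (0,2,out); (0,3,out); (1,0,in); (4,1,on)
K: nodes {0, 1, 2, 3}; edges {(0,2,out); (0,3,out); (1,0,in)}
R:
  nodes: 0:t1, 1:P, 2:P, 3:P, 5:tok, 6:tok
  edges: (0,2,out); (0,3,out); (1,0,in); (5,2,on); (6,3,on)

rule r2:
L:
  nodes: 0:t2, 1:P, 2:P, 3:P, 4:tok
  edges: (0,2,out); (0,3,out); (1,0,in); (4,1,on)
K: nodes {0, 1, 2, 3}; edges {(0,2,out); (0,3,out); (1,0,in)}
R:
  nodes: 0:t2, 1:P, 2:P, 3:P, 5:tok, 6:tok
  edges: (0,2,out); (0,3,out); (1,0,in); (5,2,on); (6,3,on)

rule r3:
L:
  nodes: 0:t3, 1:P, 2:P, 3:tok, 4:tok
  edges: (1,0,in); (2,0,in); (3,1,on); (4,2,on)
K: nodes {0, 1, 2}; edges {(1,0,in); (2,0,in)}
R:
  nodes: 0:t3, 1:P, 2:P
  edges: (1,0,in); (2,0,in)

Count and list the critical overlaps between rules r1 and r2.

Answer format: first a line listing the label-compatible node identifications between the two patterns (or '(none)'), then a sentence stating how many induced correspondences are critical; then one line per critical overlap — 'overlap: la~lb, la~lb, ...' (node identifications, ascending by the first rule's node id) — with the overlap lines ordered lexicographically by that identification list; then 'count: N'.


label-compatible node identifications between L(r1) and L(r2): 1~1, 1~2, 1~3, 2~1, 2~2, 2~3, 3~1, 3~2, 3~3, 4~4
7 of the induced correspondences are critical overlaps of r1 and r2.
overlap: 1~1, 2~2, 3~3, 4~4
overlap: 1~1, 2~2, 4~4
overlap: 1~1, 2~3, 3~2, 4~4
overlap: 1~1, 2~3, 4~4
overlap: 1~1, 3~2, 4~4
overlap: 1~1, 3~3, 4~4
overlap: 1~1, 4~4
count: 7


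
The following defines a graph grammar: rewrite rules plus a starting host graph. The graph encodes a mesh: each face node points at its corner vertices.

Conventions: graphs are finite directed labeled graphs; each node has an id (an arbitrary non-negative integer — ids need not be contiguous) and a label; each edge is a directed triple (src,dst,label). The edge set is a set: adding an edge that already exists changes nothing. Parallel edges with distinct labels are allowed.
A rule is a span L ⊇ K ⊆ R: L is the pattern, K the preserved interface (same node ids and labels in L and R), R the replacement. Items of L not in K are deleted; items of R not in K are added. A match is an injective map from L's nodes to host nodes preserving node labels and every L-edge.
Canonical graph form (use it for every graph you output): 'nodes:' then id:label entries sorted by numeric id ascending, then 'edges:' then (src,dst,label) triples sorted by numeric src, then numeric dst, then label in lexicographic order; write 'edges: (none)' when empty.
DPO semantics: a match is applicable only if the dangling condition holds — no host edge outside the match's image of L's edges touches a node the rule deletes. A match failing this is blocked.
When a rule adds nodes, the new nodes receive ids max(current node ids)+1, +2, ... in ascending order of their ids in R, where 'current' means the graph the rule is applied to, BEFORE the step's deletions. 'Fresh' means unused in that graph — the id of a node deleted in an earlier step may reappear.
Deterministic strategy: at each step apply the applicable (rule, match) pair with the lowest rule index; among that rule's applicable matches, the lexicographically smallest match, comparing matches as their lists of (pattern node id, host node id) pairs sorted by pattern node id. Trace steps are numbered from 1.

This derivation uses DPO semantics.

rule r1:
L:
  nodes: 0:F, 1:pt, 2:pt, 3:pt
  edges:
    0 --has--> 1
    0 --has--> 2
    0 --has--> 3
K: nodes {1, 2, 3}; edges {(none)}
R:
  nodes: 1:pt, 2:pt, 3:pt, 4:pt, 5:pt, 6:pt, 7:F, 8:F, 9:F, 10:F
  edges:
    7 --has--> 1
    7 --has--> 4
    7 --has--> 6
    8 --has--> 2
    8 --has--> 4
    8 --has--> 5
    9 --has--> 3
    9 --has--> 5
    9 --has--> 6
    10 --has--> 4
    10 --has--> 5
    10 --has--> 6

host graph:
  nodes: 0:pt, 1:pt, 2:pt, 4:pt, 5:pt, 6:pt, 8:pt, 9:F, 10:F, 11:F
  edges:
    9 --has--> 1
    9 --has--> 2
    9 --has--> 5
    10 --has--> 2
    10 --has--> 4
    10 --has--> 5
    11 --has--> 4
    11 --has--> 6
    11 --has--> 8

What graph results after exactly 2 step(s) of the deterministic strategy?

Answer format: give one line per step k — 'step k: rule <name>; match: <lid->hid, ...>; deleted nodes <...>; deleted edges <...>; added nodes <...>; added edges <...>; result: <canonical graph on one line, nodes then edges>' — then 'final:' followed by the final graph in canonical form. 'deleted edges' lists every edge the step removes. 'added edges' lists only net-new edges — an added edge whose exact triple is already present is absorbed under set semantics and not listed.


step 1: rule r1; match: 0->9, 1->1, 2->2, 3->5; deleted nodes 9; deleted edges (9,1,has); (9,2,has); (9,5,has); added nodes 12, 13, 14, 15, 16, 17, 18; added edges (15,1,has); (15,12,has); (15,14,has); (16,2,has); (16,12,has); (16,13,has); (17,5,has); (17,13,has); (17,14,has); (18,12,has); (18,13,has); (18,14,has); result: nodes: 0:pt, 1:pt, 2:pt, 4:pt, 5:pt, 6:pt, 8:pt, 10:F, 11:F, 12:pt, 13:pt, 14:pt, 15:F, 16:F, 17:F, 18:F edges: (10,2,has); (10,4,has); (10,5,has); (11,4,has); (11,6,has); (11,8,has); (15,1,has); (15,12,has); (15,14,has); (16,2,has); (16,12,has); (16,13,has); (17,5,has); (17,13,has); (17,14,has); (18,12,has); (18,13,has); (18,14,has)
step 2: rule r1; match: 0->10, 1->2, 2->4, 3->5; deleted nodes 10; deleted edges (10,2,has); (10,4,has); (10,5,has); added nodes 19, 20, 21, 22, 23, 24, 25; added edges (22,2,has); (22,19,has); (22,21,has); (23,4,has); (23,19,has); (23,20,has); (24,5,has); (24,20,has); (24,21,has); (25,19,has); (25,20,has); (25,21,has); result: nodes: 0:pt, 1:pt, 2:pt, 4:pt, 5:pt, 6:pt, 8:pt, 11:F, 12:pt, 13:pt, 14:pt, 15:F, 16:F, 17:F, 18:F, 19:pt, 20:pt, 21:pt, 22:F, 23:F, 24:F, 25:F edges: (11,4,has); (11,6,has); (11,8,has); (15,1,has); (15,12,has); (15,14,has); (16,2,has); (16,12,has); (16,13,has); (17,5,has); (17,13,has); (17,14,has); (18,12,has); (18,13,has); (18,14,has); (22,2,has); (22,19,has); (22,21,has); (23,4,has); (23,19,has); (23,20,has); (24,5,has); (24,20,has); (24,21,has); (25,19,has); (25,20,has); (25,21,has)
final:
nodes: 0:pt, 1:pt, 2:pt, 4:pt, 5:pt, 6:pt, 8:pt, 11:F, 12:pt, 13:pt, 14:pt, 15:F, 16:F, 17:F, 18:F, 19:pt, 20:pt, 21:pt, 22:F, 23:F, 24:F, 25:F
edges: (11,4,has); (11,6,has); (11,8,has); (15,1,has); (15,12,has); (15,14,has); (16,2,has); (16,12,has); (16,13,has); (17,5,has); (17,13,has); (17,14,has); (18,12,has); (18,13,has); (18,14,has); (22,2,has); (22,19,has); (22,21,has); (23,4,has); (23,19,has); (23,20,has); (24,5,has); (24,20,has); (24,21,has); (25,19,has); (25,20,has); (25,21,has)
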